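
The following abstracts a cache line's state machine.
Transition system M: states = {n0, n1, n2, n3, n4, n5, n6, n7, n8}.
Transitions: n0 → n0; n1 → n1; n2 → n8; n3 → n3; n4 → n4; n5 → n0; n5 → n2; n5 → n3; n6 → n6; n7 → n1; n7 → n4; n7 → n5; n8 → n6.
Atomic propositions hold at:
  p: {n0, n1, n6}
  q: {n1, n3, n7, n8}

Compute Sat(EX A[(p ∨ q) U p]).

{n0, n1, n2, n5, n6, n7, n8}

Sat(p ∨ q) = {n0, n1, n3, n6, n7, n8}
A[(p ∨ q) U p]: least fixpoint, start Z0 = Sat(p) = {n0, n1, n6}, add states in Sat(p ∨ q) with every successor in Z. Z1 = {n0, n1, n6, n8}; fixed.
Sat(A[(p ∨ q) U p]) = {n0, n1, n6, n8}
Sat(EX A[(p ∨ q) U p]) = {s : some successor in {n0, n1, n6, n8}} = {n0, n1, n2, n5, n6, n7, n8}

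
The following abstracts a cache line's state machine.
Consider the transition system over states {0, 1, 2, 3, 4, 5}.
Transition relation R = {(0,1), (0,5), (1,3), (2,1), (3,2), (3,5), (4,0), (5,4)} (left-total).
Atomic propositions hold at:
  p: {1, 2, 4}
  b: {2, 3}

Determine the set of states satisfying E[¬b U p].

Sat(¬b) = {0, 1, 4, 5}
E[¬b U p]: least fixpoint, start Z0 = Sat(p) = {1, 2, 4}, add states in Sat(¬b) with some successor in Z. Z1 = {0, 1, 2, 4, 5}; fixed.
Sat(E[¬b U p]) = {0, 1, 2, 4, 5}

{0, 1, 2, 4, 5}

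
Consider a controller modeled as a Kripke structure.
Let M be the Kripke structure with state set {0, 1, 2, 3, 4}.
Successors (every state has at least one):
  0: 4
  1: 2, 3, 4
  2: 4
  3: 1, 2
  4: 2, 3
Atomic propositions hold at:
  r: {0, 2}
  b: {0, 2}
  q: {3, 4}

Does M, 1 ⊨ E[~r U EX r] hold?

Sat(~r) = {1, 3, 4}
Sat(EX r) = {s : some successor in {0, 2}} = {1, 3, 4}
E[~r U EX r]: least fixpoint, start Z0 = Sat(EX r) = {1, 3, 4}, add states in Sat(~r) with some successor in Z. Already a fixed point.
Sat(E[~r U EX r]) = {1, 3, 4}
1 ∈ Sat(E[~r U EX r]) = {1, 3, 4}, so the formula holds at 1.

Yes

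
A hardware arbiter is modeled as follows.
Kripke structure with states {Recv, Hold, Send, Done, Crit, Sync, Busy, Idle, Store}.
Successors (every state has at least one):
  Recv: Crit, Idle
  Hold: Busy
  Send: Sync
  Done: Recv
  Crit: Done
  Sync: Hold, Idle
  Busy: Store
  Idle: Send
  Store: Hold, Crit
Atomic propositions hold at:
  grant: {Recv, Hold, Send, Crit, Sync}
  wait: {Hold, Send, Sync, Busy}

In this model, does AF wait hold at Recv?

AF wait: least fixpoint, start Z0 = {Hold, Send, Sync, Busy}, add states with every successor in Z. Z1 = {Hold, Send, Sync, Busy, Idle}; fixed.
Sat(AF wait) = {Hold, Send, Sync, Busy, Idle}
Recv ∉ Sat(AF wait) = {Hold, Send, Sync, Busy, Idle}, so the formula does not hold at Recv.

No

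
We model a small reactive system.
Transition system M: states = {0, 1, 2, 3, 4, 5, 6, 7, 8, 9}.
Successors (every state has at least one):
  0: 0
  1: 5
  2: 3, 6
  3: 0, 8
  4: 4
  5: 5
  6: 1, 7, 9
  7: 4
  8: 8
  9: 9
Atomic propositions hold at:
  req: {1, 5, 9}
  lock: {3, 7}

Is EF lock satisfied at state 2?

Yes

EF lock: least fixpoint, start Z0 = {3, 7}, add states with some successor in Z. Z1 = {2, 3, 6, 7}; fixed.
Sat(EF lock) = {2, 3, 6, 7}
2 ∈ Sat(EF lock) = {2, 3, 6, 7}, so the formula holds at 2.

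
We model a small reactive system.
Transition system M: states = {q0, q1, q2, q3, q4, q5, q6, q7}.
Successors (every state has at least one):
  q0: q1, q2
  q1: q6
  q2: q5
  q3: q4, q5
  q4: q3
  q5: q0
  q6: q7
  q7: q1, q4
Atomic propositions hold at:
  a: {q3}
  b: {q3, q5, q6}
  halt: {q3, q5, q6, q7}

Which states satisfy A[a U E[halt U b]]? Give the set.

E[halt U b]: least fixpoint, start Z0 = Sat(b) = {q3, q5, q6}, add states in Sat(halt) with some successor in Z. Already a fixed point.
Sat(E[halt U b]) = {q3, q5, q6}
A[a U E[halt U b]]: least fixpoint, start Z0 = Sat(E[halt U b]) = {q3, q5, q6}, add states in Sat(a) with every successor in Z. Already a fixed point.
Sat(A[a U E[halt U b]]) = {q3, q5, q6}

{q3, q5, q6}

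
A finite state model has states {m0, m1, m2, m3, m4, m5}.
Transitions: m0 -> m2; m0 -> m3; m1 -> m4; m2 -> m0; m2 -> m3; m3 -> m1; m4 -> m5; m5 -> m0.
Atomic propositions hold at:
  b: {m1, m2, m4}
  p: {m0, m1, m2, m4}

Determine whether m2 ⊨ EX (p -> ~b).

Yes

Sat(~b) = {m0, m3, m5}
Sat(p -> ~b) = {m0, m3, m5}
Sat(EX (p -> ~b)) = {s : some successor in {m0, m3, m5}} = {m0, m2, m4, m5}
m2 ∈ Sat(EX (p -> ~b)) = {m0, m2, m4, m5}, so the formula holds at m2.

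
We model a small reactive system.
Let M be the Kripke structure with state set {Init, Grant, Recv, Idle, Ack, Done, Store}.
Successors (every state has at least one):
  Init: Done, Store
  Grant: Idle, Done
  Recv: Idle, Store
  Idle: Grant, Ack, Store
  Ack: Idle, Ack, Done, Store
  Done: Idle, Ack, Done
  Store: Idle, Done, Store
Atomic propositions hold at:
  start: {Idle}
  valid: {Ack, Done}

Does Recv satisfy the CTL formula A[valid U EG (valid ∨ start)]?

No

Sat(valid ∨ start) = {Idle, Ack, Done}
EG (valid ∨ start): greatest fixpoint, start Z0 = {Idle, Ack, Done}, keep only states in Sat with some successor in Z. Already a fixed point.
Sat(EG (valid ∨ start)) = {Idle, Ack, Done}
A[valid U EG (valid ∨ start)]: least fixpoint, start Z0 = Sat(EG (valid ∨ start)) = {Idle, Ack, Done}, add states in Sat(valid) with every successor in Z. Already a fixed point.
Sat(A[valid U EG (valid ∨ start)]) = {Idle, Ack, Done}
Recv ∉ Sat(A[valid U EG (valid ∨ start)]) = {Idle, Ack, Done}, so the formula does not hold at Recv.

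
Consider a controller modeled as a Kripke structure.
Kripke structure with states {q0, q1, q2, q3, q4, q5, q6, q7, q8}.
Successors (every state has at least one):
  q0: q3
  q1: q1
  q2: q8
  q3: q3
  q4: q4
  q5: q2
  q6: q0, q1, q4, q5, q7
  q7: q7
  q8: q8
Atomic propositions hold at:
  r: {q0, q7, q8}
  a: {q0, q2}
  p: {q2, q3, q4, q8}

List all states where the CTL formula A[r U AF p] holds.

{q0, q2, q3, q4, q5, q8}

AF p: least fixpoint, start Z0 = {q2, q3, q4, q8}, add states with every successor in Z. Z1 = {q0, q2, q3, q4, q5, q8}; fixed.
Sat(AF p) = {q0, q2, q3, q4, q5, q8}
A[r U AF p]: least fixpoint, start Z0 = Sat(AF p) = {q0, q2, q3, q4, q5, q8}, add states in Sat(r) with every successor in Z. Already a fixed point.
Sat(A[r U AF p]) = {q0, q2, q3, q4, q5, q8}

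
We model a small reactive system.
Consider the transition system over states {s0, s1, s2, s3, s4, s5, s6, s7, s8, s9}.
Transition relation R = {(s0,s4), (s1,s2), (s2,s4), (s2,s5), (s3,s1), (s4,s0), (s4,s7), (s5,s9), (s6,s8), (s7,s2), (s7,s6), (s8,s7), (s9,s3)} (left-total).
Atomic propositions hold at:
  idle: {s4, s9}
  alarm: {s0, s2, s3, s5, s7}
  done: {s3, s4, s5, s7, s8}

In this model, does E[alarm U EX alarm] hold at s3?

Yes

Sat(EX alarm) = {s : some successor in {s0, s2, s3, s5, s7}} = {s1, s2, s4, s7, s8, s9}
E[alarm U EX alarm]: least fixpoint, start Z0 = Sat(EX alarm) = {s1, s2, s4, s7, s8, s9}, add states in Sat(alarm) with some successor in Z. Z1 = {s0, s1, s2, s3, s4, s5, s7, s8, s9}; fixed.
Sat(E[alarm U EX alarm]) = {s0, s1, s2, s3, s4, s5, s7, s8, s9}
s3 ∈ Sat(E[alarm U EX alarm]) = {s0, s1, s2, s3, s4, s5, s7, s8, s9}, so the formula holds at s3.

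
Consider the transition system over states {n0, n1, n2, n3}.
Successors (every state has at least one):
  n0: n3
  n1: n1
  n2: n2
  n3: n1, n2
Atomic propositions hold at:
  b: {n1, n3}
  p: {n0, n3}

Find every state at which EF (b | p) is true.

Sat(b | p) = {n0, n1, n3}
EF (b | p): least fixpoint, start Z0 = {n0, n1, n3}, add states with some successor in Z. Already a fixed point.
Sat(EF (b | p)) = {n0, n1, n3}

{n0, n1, n3}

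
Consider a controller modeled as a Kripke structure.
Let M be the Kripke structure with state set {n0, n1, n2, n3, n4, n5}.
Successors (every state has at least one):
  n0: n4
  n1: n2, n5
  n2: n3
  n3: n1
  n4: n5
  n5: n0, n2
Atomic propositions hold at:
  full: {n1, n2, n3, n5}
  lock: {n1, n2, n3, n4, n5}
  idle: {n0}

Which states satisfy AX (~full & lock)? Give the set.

{n0}

Sat(~full) = {n0, n4}
Sat(~full & lock) = {n4}
Sat(AX (~full & lock)) = {s : every successor in {n4}} = {n0}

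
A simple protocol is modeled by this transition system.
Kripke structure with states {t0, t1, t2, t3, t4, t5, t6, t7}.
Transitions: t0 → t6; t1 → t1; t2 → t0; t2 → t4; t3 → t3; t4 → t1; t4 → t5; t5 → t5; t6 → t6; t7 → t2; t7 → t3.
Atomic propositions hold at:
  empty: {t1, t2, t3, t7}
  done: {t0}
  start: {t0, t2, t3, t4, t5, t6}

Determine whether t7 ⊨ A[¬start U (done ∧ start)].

Sat(¬start) = {t1, t7}
Sat(done ∧ start) = {t0}
A[¬start U (done ∧ start)]: least fixpoint, start Z0 = Sat((done ∧ start)) = {t0}, add states in Sat(¬start) with every successor in Z. Already a fixed point.
Sat(A[¬start U (done ∧ start)]) = {t0}
t7 ∉ Sat(A[¬start U (done ∧ start)]) = {t0}, so the formula does not hold at t7.

No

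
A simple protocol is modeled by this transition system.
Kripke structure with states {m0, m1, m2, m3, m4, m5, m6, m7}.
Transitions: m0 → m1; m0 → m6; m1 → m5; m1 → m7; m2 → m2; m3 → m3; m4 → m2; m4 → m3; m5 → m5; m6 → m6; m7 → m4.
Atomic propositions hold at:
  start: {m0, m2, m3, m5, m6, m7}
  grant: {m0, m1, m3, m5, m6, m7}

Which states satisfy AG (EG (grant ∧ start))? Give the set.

{m3, m5, m6}

Sat(grant ∧ start) = {m0, m3, m5, m6, m7}
EG (grant ∧ start): greatest fixpoint, start Z0 = {m0, m3, m5, m6, m7}, keep only states in Sat with some successor in Z. Z1 = {m0, m3, m5, m6}; fixed.
Sat(EG (grant ∧ start)) = {m0, m3, m5, m6}
AG (EG (grant ∧ start)): greatest fixpoint, start Z0 = {m0, m3, m5, m6}, keep only states in Sat with every successor in Z. Z1 = {m3, m5, m6}; fixed.
Sat(AG (EG (grant ∧ start))) = {m3, m5, m6}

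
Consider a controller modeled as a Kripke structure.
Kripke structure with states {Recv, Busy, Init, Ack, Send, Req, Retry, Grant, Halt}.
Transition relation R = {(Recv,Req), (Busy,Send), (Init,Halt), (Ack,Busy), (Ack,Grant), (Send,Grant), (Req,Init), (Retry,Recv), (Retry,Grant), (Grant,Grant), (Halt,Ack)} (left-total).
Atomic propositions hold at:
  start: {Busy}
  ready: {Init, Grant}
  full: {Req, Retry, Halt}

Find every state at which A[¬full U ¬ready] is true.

{Recv, Busy, Init, Ack, Send, Req, Retry, Halt}

Sat(¬full) = {Recv, Busy, Init, Ack, Send, Grant}
Sat(¬ready) = {Recv, Busy, Ack, Send, Req, Retry, Halt}
A[¬full U ¬ready]: least fixpoint, start Z0 = Sat(¬ready) = {Recv, Busy, Ack, Send, Req, Retry, Halt}, add states in Sat(¬full) with every successor in Z. Z1 = {Recv, Busy, Init, Ack, Send, Req, Retry, Halt}; fixed.
Sat(A[¬full U ¬ready]) = {Recv, Busy, Init, Ack, Send, Req, Retry, Halt}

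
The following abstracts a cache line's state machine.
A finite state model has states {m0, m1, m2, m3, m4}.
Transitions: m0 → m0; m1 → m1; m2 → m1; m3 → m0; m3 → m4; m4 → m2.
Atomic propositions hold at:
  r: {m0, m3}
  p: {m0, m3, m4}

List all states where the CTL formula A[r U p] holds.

A[r U p]: least fixpoint, start Z0 = Sat(p) = {m0, m3, m4}, add states in Sat(r) with every successor in Z. Already a fixed point.
Sat(A[r U p]) = {m0, m3, m4}

{m0, m3, m4}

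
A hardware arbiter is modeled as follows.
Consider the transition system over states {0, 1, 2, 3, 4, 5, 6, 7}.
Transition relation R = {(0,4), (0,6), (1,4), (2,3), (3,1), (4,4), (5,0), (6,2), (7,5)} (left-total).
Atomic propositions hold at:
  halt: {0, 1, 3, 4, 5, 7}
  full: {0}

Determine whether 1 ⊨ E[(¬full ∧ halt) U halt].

Sat(¬full) = {1, 2, 3, 4, 5, 6, 7}
Sat(¬full ∧ halt) = {1, 3, 4, 5, 7}
E[(¬full ∧ halt) U halt]: least fixpoint, start Z0 = Sat(halt) = {0, 1, 3, 4, 5, 7}, add states in Sat(¬full ∧ halt) with some successor in Z. Already a fixed point.
Sat(E[(¬full ∧ halt) U halt]) = {0, 1, 3, 4, 5, 7}
1 ∈ Sat(E[(¬full ∧ halt) U halt]) = {0, 1, 3, 4, 5, 7}, so the formula holds at 1.

Yes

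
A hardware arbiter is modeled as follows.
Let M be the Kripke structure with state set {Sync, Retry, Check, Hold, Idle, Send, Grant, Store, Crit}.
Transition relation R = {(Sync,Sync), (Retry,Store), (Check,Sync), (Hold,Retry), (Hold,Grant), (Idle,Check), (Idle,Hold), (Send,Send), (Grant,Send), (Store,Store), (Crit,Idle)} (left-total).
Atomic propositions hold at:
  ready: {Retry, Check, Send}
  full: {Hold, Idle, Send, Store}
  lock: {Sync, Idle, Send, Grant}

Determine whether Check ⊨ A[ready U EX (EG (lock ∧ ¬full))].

Sat(¬full) = {Sync, Retry, Check, Grant, Crit}
Sat(lock ∧ ¬full) = {Sync, Grant}
EG (lock ∧ ¬full): greatest fixpoint, start Z0 = {Sync, Grant}, keep only states in Sat with some successor in Z. Z1 = {Sync}; fixed.
Sat(EG (lock ∧ ¬full)) = {Sync}
Sat(EX (EG (lock ∧ ¬full))) = {s : some successor in {Sync}} = {Sync, Check}
A[ready U EX (EG (lock ∧ ¬full))]: least fixpoint, start Z0 = Sat(EX (EG (lock ∧ ¬full))) = {Sync, Check}, add states in Sat(ready) with every successor in Z. Already a fixed point.
Sat(A[ready U EX (EG (lock ∧ ¬full))]) = {Sync, Check}
Check ∈ Sat(A[ready U EX (EG (lock ∧ ¬full))]) = {Sync, Check}, so the formula holds at Check.

Yes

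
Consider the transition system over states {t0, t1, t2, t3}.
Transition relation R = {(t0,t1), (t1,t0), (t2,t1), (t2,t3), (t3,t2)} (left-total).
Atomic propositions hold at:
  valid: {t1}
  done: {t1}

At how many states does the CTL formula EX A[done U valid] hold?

2

A[done U valid]: least fixpoint, start Z0 = Sat(valid) = {t1}, add states in Sat(done) with every successor in Z. Already a fixed point.
Sat(A[done U valid]) = {t1}
Sat(EX A[done U valid]) = {s : some successor in {t1}} = {t0, t2}
|Sat(EX A[done U valid])| = |{t0, t2}| = 2.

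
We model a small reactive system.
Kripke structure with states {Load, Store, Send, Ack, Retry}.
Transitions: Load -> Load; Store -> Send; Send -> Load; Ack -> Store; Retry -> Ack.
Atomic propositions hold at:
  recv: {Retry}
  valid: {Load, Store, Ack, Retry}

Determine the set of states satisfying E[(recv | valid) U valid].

{Load, Store, Ack, Retry}

Sat(recv | valid) = {Load, Store, Ack, Retry}
E[(recv | valid) U valid]: least fixpoint, start Z0 = Sat(valid) = {Load, Store, Ack, Retry}, add states in Sat(recv | valid) with some successor in Z. Already a fixed point.
Sat(E[(recv | valid) U valid]) = {Load, Store, Ack, Retry}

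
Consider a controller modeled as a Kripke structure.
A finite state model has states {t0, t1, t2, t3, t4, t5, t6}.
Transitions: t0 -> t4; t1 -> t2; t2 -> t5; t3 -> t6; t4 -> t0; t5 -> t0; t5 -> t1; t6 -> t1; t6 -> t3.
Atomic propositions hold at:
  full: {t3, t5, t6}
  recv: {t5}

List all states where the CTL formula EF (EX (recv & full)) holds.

Sat(recv & full) = {t5}
Sat(EX (recv & full)) = {s : some successor in {t5}} = {t2}
EF (EX (recv & full)): least fixpoint, start Z0 = {t2}, add states with some successor in Z. Z1 = {t1, t2}; Z2 = {t1, t2, t5, t6}; Z3 = {t1, t2, t3, t5, t6}; fixed.
Sat(EF (EX (recv & full))) = {t1, t2, t3, t5, t6}

{t1, t2, t3, t5, t6}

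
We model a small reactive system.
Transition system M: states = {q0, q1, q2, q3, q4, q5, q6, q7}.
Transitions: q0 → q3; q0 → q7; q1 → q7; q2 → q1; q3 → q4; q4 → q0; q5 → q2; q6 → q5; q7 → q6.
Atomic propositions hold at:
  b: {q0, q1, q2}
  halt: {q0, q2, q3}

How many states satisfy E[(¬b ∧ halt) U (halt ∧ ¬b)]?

Sat(¬b) = {q3, q4, q5, q6, q7}
Sat(¬b ∧ halt) = {q3}
Sat(halt ∧ ¬b) = {q3}
E[(¬b ∧ halt) U (halt ∧ ¬b)]: least fixpoint, start Z0 = Sat((halt ∧ ¬b)) = {q3}, add states in Sat(¬b ∧ halt) with some successor in Z. Already a fixed point.
Sat(E[(¬b ∧ halt) U (halt ∧ ¬b)]) = {q3}
|Sat(E[(¬b ∧ halt) U (halt ∧ ¬b)])| = |{q3}| = 1.

1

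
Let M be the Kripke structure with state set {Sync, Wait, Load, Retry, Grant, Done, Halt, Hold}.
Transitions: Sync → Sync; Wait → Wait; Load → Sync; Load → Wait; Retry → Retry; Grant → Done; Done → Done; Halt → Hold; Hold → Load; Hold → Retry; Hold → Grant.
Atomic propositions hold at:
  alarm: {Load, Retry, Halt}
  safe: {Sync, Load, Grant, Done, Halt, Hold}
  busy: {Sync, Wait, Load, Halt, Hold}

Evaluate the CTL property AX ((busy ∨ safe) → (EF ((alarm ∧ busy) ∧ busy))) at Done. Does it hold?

Sat(busy ∨ safe) = {Sync, Wait, Load, Grant, Done, Halt, Hold}
Sat(alarm ∧ busy) = {Load, Halt}
Sat((alarm ∧ busy) ∧ busy) = {Load, Halt}
EF ((alarm ∧ busy) ∧ busy): least fixpoint, start Z0 = {Load, Halt}, add states with some successor in Z. Z1 = {Load, Halt, Hold}; fixed.
Sat(EF ((alarm ∧ busy) ∧ busy)) = {Load, Halt, Hold}
Sat((busy ∨ safe) → (EF ((alarm ∧ busy) ∧ busy))) = {Load, Retry, Halt, Hold}
Sat(AX ((busy ∨ safe) → (EF ((alarm ∧ busy) ∧ busy)))) = {s : every successor in {Load, Retry, Halt, Hold}} = {Retry, Halt}
Done ∉ Sat(AX ((busy ∨ safe) → (EF ((alarm ∧ busy) ∧ busy)))) = {Retry, Halt}, so the formula does not hold at Done.

No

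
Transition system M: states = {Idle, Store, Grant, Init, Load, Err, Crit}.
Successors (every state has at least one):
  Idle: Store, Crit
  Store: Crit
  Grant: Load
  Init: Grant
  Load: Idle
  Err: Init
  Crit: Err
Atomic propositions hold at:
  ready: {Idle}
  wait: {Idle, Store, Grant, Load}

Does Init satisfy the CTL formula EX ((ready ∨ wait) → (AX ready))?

No

Sat(ready ∨ wait) = {Idle, Store, Grant, Load}
Sat(AX ready) = {s : every successor in {Idle}} = {Load}
Sat((ready ∨ wait) → (AX ready)) = {Init, Load, Err, Crit}
Sat(EX ((ready ∨ wait) → (AX ready))) = {s : some successor in {Init, Load, Err, Crit}} = {Idle, Store, Grant, Err, Crit}
Init ∉ Sat(EX ((ready ∨ wait) → (AX ready))) = {Idle, Store, Grant, Err, Crit}, so the formula does not hold at Init.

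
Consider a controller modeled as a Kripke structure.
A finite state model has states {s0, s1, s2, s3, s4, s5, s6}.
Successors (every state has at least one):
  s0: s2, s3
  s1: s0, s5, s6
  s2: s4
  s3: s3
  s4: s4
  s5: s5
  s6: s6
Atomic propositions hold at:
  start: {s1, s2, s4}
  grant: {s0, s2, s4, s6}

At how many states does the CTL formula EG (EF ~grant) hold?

4

Sat(~grant) = {s1, s3, s5}
EF ~grant: least fixpoint, start Z0 = {s1, s3, s5}, add states with some successor in Z. Z1 = {s0, s1, s3, s5}; fixed.
Sat(EF ~grant) = {s0, s1, s3, s5}
EG (EF ~grant): greatest fixpoint, start Z0 = {s0, s1, s3, s5}, keep only states in Sat with some successor in Z. Already a fixed point.
Sat(EG (EF ~grant)) = {s0, s1, s3, s5}
|Sat(EG (EF ~grant))| = |{s0, s1, s3, s5}| = 4.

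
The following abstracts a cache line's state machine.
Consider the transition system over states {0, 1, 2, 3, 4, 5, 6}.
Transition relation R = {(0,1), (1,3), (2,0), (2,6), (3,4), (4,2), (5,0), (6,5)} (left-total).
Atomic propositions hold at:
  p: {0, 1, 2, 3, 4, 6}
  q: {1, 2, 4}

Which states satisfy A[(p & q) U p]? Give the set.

Sat(p & q) = {1, 2, 4}
A[(p & q) U p]: least fixpoint, start Z0 = Sat(p) = {0, 1, 2, 3, 4, 6}, add states in Sat(p & q) with every successor in Z. Already a fixed point.
Sat(A[(p & q) U p]) = {0, 1, 2, 3, 4, 6}

{0, 1, 2, 3, 4, 6}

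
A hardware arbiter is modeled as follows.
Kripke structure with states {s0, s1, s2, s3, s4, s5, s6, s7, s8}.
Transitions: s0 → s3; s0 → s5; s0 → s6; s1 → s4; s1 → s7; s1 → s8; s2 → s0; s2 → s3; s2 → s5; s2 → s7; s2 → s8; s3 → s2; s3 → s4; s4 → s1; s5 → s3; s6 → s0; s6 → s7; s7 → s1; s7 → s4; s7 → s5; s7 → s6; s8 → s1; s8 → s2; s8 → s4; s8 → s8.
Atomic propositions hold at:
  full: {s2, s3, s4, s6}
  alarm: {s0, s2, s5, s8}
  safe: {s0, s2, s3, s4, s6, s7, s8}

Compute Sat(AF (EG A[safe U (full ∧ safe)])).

{s2, s3, s5}

Sat(full ∧ safe) = {s2, s3, s4, s6}
A[safe U (full ∧ safe)]: least fixpoint, start Z0 = Sat((full ∧ safe)) = {s2, s3, s4, s6}, add states in Sat(safe) with every successor in Z. Already a fixed point.
Sat(A[safe U (full ∧ safe)]) = {s2, s3, s4, s6}
EG A[safe U (full ∧ safe)]: greatest fixpoint, start Z0 = {s2, s3, s4, s6}, keep only states in Sat with some successor in Z. Z1 = {s2, s3}; fixed.
Sat(EG A[safe U (full ∧ safe)]) = {s2, s3}
AF (EG A[safe U (full ∧ safe)]): least fixpoint, start Z0 = {s2, s3}, add states with every successor in Z. Z1 = {s2, s3, s5}; fixed.
Sat(AF (EG A[safe U (full ∧ safe)])) = {s2, s3, s5}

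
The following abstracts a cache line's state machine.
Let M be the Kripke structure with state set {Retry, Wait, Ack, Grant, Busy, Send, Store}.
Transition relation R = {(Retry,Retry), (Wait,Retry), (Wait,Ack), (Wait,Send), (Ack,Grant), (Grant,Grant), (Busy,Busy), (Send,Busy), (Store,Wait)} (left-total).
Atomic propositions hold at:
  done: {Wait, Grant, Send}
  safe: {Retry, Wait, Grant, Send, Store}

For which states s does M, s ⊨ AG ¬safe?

Sat(¬safe) = {Ack, Busy}
AG ¬safe: greatest fixpoint, start Z0 = {Ack, Busy}, keep only states in Sat with every successor in Z. Z1 = {Busy}; fixed.
Sat(AG ¬safe) = {Busy}

{Busy}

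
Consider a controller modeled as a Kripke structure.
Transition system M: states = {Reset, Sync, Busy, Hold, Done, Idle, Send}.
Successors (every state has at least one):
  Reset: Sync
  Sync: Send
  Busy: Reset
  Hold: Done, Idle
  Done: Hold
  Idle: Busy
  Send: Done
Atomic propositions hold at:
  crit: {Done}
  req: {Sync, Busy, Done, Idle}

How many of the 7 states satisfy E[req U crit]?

1

E[req U crit]: least fixpoint, start Z0 = Sat(crit) = {Done}, add states in Sat(req) with some successor in Z. Already a fixed point.
Sat(E[req U crit]) = {Done}
|Sat(E[req U crit])| = |{Done}| = 1.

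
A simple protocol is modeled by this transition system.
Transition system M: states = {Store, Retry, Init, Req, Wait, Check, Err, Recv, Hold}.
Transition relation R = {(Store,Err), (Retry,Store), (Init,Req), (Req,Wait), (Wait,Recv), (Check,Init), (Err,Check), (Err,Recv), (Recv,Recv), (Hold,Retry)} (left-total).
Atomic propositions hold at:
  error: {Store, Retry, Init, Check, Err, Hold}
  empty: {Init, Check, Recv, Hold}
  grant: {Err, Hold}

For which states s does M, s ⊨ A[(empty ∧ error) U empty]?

{Init, Check, Recv, Hold}

Sat(empty ∧ error) = {Init, Check, Hold}
A[(empty ∧ error) U empty]: least fixpoint, start Z0 = Sat(empty) = {Init, Check, Recv, Hold}, add states in Sat(empty ∧ error) with every successor in Z. Already a fixed point.
Sat(A[(empty ∧ error) U empty]) = {Init, Check, Recv, Hold}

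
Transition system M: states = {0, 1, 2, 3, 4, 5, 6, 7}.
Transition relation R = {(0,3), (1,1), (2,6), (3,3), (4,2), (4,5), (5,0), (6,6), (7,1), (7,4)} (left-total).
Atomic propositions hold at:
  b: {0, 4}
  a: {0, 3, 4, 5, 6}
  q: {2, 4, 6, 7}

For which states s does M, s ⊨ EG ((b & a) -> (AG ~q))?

Sat(b & a) = {0, 4}
Sat(~q) = {0, 1, 3, 5}
AG ~q: greatest fixpoint, start Z0 = {0, 1, 3, 5}, keep only states in Sat with every successor in Z. Already a fixed point.
Sat(AG ~q) = {0, 1, 3, 5}
Sat((b & a) -> (AG ~q)) = {0, 1, 2, 3, 5, 6, 7}
EG ((b & a) -> (AG ~q)): greatest fixpoint, start Z0 = {0, 1, 2, 3, 5, 6, 7}, keep only states in Sat with some successor in Z. Already a fixed point.
Sat(EG ((b & a) -> (AG ~q))) = {0, 1, 2, 3, 5, 6, 7}

{0, 1, 2, 3, 5, 6, 7}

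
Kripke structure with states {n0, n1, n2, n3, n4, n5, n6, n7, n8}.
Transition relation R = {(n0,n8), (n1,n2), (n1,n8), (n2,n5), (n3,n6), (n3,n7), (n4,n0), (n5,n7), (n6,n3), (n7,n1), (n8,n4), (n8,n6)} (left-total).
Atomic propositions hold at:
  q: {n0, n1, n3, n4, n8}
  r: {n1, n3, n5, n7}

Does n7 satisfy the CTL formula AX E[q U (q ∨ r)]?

Yes

Sat(q ∨ r) = {n0, n1, n3, n4, n5, n7, n8}
E[q U (q ∨ r)]: least fixpoint, start Z0 = Sat((q ∨ r)) = {n0, n1, n3, n4, n5, n7, n8}, add states in Sat(q) with some successor in Z. Already a fixed point.
Sat(E[q U (q ∨ r)]) = {n0, n1, n3, n4, n5, n7, n8}
Sat(AX E[q U (q ∨ r)]) = {s : every successor in {n0, n1, n3, n4, n5, n7, n8}} = {n0, n2, n4, n5, n6, n7}
n7 ∈ Sat(AX E[q U (q ∨ r)]) = {n0, n2, n4, n5, n6, n7}, so the formula holds at n7.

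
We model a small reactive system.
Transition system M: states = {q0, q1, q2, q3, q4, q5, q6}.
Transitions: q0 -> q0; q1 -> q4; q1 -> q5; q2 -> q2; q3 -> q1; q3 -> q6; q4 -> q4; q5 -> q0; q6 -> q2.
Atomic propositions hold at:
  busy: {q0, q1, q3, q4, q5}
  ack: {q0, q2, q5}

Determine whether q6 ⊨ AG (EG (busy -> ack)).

Yes

Sat(busy -> ack) = {q0, q2, q5, q6}
EG (busy -> ack): greatest fixpoint, start Z0 = {q0, q2, q5, q6}, keep only states in Sat with some successor in Z. Already a fixed point.
Sat(EG (busy -> ack)) = {q0, q2, q5, q6}
AG (EG (busy -> ack)): greatest fixpoint, start Z0 = {q0, q2, q5, q6}, keep only states in Sat with every successor in Z. Already a fixed point.
Sat(AG (EG (busy -> ack))) = {q0, q2, q5, q6}
q6 ∈ Sat(AG (EG (busy -> ack))) = {q0, q2, q5, q6}, so the formula holds at q6.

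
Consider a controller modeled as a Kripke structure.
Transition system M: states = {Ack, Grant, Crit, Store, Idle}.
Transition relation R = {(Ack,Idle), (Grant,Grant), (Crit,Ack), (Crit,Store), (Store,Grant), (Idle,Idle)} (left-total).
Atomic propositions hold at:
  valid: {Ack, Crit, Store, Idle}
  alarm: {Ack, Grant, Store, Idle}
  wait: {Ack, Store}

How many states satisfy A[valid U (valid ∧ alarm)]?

4

Sat(valid ∧ alarm) = {Ack, Store, Idle}
A[valid U (valid ∧ alarm)]: least fixpoint, start Z0 = Sat((valid ∧ alarm)) = {Ack, Store, Idle}, add states in Sat(valid) with every successor in Z. Z1 = {Ack, Crit, Store, Idle}; fixed.
Sat(A[valid U (valid ∧ alarm)]) = {Ack, Crit, Store, Idle}
|Sat(A[valid U (valid ∧ alarm)])| = |{Ack, Crit, Store, Idle}| = 4.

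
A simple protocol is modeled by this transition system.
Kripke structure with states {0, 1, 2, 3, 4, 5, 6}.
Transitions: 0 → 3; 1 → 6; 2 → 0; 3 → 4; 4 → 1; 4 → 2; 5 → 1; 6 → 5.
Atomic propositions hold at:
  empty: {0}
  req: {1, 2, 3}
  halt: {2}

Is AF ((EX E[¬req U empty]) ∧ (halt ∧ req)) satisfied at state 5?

No

Sat(¬req) = {0, 4, 5, 6}
E[¬req U empty]: least fixpoint, start Z0 = Sat(empty) = {0}, add states in Sat(¬req) with some successor in Z. Already a fixed point.
Sat(E[¬req U empty]) = {0}
Sat(EX E[¬req U empty]) = {s : some successor in {0}} = {2}
Sat(halt ∧ req) = {2}
Sat((EX E[¬req U empty]) ∧ (halt ∧ req)) = {2}
AF ((EX E[¬req U empty]) ∧ (halt ∧ req)): least fixpoint, start Z0 = {2}, add states with every successor in Z. Already a fixed point.
Sat(AF ((EX E[¬req U empty]) ∧ (halt ∧ req))) = {2}
5 ∉ Sat(AF ((EX E[¬req U empty]) ∧ (halt ∧ req))) = {2}, so the formula does not hold at 5.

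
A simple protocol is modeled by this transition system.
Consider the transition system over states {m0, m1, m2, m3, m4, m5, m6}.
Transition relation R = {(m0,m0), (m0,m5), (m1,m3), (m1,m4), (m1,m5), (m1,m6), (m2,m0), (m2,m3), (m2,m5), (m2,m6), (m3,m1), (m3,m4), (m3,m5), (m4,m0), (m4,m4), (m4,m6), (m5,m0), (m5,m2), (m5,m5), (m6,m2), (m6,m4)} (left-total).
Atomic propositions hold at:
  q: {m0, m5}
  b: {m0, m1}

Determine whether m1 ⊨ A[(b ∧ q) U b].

Yes

Sat(b ∧ q) = {m0}
A[(b ∧ q) U b]: least fixpoint, start Z0 = Sat(b) = {m0, m1}, add states in Sat(b ∧ q) with every successor in Z. Already a fixed point.
Sat(A[(b ∧ q) U b]) = {m0, m1}
m1 ∈ Sat(A[(b ∧ q) U b]) = {m0, m1}, so the formula holds at m1.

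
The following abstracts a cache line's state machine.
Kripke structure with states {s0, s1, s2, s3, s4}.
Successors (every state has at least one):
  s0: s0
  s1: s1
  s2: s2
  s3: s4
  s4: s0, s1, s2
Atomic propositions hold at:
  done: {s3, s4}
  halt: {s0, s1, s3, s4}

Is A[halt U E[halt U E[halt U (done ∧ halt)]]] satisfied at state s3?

Sat(done ∧ halt) = {s3, s4}
E[halt U (done ∧ halt)]: least fixpoint, start Z0 = Sat((done ∧ halt)) = {s3, s4}, add states in Sat(halt) with some successor in Z. Already a fixed point.
Sat(E[halt U (done ∧ halt)]) = {s3, s4}
E[halt U E[halt U (done ∧ halt)]]: least fixpoint, start Z0 = Sat(E[halt U (done ∧ halt)]) = {s3, s4}, add states in Sat(halt) with some successor in Z. Already a fixed point.
Sat(E[halt U E[halt U (done ∧ halt)]]) = {s3, s4}
A[halt U E[halt U E[halt U (done ∧ halt)]]]: least fixpoint, start Z0 = Sat(E[halt U E[halt U (done ∧ halt)]]) = {s3, s4}, add states in Sat(halt) with every successor in Z. Already a fixed point.
Sat(A[halt U E[halt U E[halt U (done ∧ halt)]]]) = {s3, s4}
s3 ∈ Sat(A[halt U E[halt U E[halt U (done ∧ halt)]]]) = {s3, s4}, so the formula holds at s3.

Yes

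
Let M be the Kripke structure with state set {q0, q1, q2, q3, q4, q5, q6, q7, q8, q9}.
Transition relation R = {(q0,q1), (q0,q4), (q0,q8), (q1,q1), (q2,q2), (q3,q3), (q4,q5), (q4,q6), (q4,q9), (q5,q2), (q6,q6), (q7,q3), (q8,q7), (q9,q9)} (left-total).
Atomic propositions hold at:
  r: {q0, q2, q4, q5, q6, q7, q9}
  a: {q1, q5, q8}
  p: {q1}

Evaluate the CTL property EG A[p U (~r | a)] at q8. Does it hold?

No

Sat(~r) = {q1, q3, q8}
Sat(~r | a) = {q1, q3, q5, q8}
A[p U (~r | a)]: least fixpoint, start Z0 = Sat((~r | a)) = {q1, q3, q5, q8}, add states in Sat(p) with every successor in Z. Already a fixed point.
Sat(A[p U (~r | a)]) = {q1, q3, q5, q8}
EG A[p U (~r | a)]: greatest fixpoint, start Z0 = {q1, q3, q5, q8}, keep only states in Sat with some successor in Z. Z1 = {q1, q3}; fixed.
Sat(EG A[p U (~r | a)]) = {q1, q3}
q8 ∉ Sat(EG A[p U (~r | a)]) = {q1, q3}, so the formula does not hold at q8.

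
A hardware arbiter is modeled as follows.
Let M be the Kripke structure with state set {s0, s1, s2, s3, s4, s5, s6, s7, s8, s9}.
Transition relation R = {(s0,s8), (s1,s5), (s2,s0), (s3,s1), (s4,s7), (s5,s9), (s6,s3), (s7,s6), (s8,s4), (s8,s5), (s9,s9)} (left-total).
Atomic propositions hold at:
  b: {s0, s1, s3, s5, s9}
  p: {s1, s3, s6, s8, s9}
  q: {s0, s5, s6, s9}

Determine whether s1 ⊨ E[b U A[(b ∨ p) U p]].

Yes

Sat(b ∨ p) = {s0, s1, s3, s5, s6, s8, s9}
A[(b ∨ p) U p]: least fixpoint, start Z0 = Sat(p) = {s1, s3, s6, s8, s9}, add states in Sat(b ∨ p) with every successor in Z. Z1 = {s0, s1, s3, s5, s6, s8, s9}; fixed.
Sat(A[(b ∨ p) U p]) = {s0, s1, s3, s5, s6, s8, s9}
E[b U A[(b ∨ p) U p]]: least fixpoint, start Z0 = Sat(A[(b ∨ p) U p]) = {s0, s1, s3, s5, s6, s8, s9}, add states in Sat(b) with some successor in Z. Already a fixed point.
Sat(E[b U A[(b ∨ p) U p]]) = {s0, s1, s3, s5, s6, s8, s9}
s1 ∈ Sat(E[b U A[(b ∨ p) U p]]) = {s0, s1, s3, s5, s6, s8, s9}, so the formula holds at s1.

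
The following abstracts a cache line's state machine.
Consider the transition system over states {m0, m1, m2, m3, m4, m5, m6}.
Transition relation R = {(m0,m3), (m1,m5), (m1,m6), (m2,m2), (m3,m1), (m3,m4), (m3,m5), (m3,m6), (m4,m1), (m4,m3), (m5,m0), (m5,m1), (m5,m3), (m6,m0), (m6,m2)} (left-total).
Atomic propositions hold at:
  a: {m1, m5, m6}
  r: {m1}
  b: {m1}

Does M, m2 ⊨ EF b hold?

EF b: least fixpoint, start Z0 = {m1}, add states with some successor in Z. Z1 = {m1, m3, m4, m5}; Z2 = {m0, m1, m3, m4, m5}; Z3 = {m0, m1, m3, m4, m5, m6}; fixed.
Sat(EF b) = {m0, m1, m3, m4, m5, m6}
m2 ∉ Sat(EF b) = {m0, m1, m3, m4, m5, m6}, so the formula does not hold at m2.

No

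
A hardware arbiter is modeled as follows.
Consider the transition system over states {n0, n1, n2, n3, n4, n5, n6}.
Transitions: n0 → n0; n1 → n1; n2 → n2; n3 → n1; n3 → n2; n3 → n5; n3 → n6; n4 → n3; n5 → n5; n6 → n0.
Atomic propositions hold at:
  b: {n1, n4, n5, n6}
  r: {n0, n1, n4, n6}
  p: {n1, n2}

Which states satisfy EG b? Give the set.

{n1, n5}

EG b: greatest fixpoint, start Z0 = {n1, n4, n5, n6}, keep only states in Sat with some successor in Z. Z1 = {n1, n5}; fixed.
Sat(EG b) = {n1, n5}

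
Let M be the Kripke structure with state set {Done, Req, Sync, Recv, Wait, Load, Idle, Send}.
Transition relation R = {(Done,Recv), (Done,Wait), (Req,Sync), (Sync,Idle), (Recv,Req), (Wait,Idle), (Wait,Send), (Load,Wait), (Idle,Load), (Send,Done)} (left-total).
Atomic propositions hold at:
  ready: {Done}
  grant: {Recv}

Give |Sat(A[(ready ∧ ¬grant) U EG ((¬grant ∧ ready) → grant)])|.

Sat(¬grant) = {Done, Req, Sync, Wait, Load, Idle, Send}
Sat(ready ∧ ¬grant) = {Done}
Sat(¬grant ∧ ready) = {Done}
Sat((¬grant ∧ ready) → grant) = {Req, Sync, Recv, Wait, Load, Idle, Send}
EG ((¬grant ∧ ready) → grant): greatest fixpoint, start Z0 = {Req, Sync, Recv, Wait, Load, Idle, Send}, keep only states in Sat with some successor in Z. Z1 = {Req, Sync, Recv, Wait, Load, Idle}; fixed.
Sat(EG ((¬grant ∧ ready) → grant)) = {Req, Sync, Recv, Wait, Load, Idle}
A[(ready ∧ ¬grant) U EG ((¬grant ∧ ready) → grant)]: least fixpoint, start Z0 = Sat(EG ((¬grant ∧ ready) → grant)) = {Req, Sync, Recv, Wait, Load, Idle}, add states in Sat(ready ∧ ¬grant) with every successor in Z. Z1 = {Done, Req, Sync, Recv, Wait, Load, Idle}; fixed.
Sat(A[(ready ∧ ¬grant) U EG ((¬grant ∧ ready) → grant)]) = {Done, Req, Sync, Recv, Wait, Load, Idle}
|Sat(A[(ready ∧ ¬grant) U EG ((¬grant ∧ ready) → grant)])| = |{Done, Req, Sync, Recv, Wait, Load, Idle}| = 7.

7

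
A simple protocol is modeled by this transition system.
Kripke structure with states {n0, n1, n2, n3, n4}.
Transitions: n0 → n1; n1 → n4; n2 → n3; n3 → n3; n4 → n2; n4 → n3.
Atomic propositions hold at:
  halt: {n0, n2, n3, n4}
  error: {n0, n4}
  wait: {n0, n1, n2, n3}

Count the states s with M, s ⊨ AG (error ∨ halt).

3

Sat(error ∨ halt) = {n0, n2, n3, n4}
AG (error ∨ halt): greatest fixpoint, start Z0 = {n0, n2, n3, n4}, keep only states in Sat with every successor in Z. Z1 = {n2, n3, n4}; fixed.
Sat(AG (error ∨ halt)) = {n2, n3, n4}
|Sat(AG (error ∨ halt))| = |{n2, n3, n4}| = 3.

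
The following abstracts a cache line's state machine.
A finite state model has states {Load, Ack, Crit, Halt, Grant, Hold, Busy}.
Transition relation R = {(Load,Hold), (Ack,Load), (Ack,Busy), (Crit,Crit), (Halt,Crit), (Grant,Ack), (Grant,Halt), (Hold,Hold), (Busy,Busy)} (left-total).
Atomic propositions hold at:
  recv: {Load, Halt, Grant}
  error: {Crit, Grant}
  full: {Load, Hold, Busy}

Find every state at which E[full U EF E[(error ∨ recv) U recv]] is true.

Sat(error ∨ recv) = {Load, Crit, Halt, Grant}
E[(error ∨ recv) U recv]: least fixpoint, start Z0 = Sat(recv) = {Load, Halt, Grant}, add states in Sat(error ∨ recv) with some successor in Z. Already a fixed point.
Sat(E[(error ∨ recv) U recv]) = {Load, Halt, Grant}
EF E[(error ∨ recv) U recv]: least fixpoint, start Z0 = {Load, Halt, Grant}, add states with some successor in Z. Z1 = {Load, Ack, Halt, Grant}; fixed.
Sat(EF E[(error ∨ recv) U recv]) = {Load, Ack, Halt, Grant}
E[full U EF E[(error ∨ recv) U recv]]: least fixpoint, start Z0 = Sat(EF E[(error ∨ recv) U recv]) = {Load, Ack, Halt, Grant}, add states in Sat(full) with some successor in Z. Already a fixed point.
Sat(E[full U EF E[(error ∨ recv) U recv]]) = {Load, Ack, Halt, Grant}

{Load, Ack, Halt, Grant}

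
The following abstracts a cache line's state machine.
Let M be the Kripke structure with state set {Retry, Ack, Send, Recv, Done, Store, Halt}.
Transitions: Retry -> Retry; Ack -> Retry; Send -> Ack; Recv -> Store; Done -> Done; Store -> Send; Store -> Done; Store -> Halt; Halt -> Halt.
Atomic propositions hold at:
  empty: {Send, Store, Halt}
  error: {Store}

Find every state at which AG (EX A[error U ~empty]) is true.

{Retry, Ack, Send, Done}

Sat(~empty) = {Retry, Ack, Recv, Done}
A[error U ~empty]: least fixpoint, start Z0 = Sat(~empty) = {Retry, Ack, Recv, Done}, add states in Sat(error) with every successor in Z. Already a fixed point.
Sat(A[error U ~empty]) = {Retry, Ack, Recv, Done}
Sat(EX A[error U ~empty]) = {s : some successor in {Retry, Ack, Recv, Done}} = {Retry, Ack, Send, Done, Store}
AG (EX A[error U ~empty]): greatest fixpoint, start Z0 = {Retry, Ack, Send, Done, Store}, keep only states in Sat with every successor in Z. Z1 = {Retry, Ack, Send, Done}; fixed.
Sat(AG (EX A[error U ~empty])) = {Retry, Ack, Send, Done}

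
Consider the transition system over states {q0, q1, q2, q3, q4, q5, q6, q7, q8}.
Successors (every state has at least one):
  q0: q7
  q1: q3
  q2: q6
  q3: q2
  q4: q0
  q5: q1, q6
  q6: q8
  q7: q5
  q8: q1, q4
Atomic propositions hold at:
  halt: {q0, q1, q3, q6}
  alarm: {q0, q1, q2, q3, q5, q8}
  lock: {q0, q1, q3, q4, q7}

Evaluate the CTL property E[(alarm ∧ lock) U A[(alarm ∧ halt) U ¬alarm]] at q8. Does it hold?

Sat(alarm ∧ lock) = {q0, q1, q3}
Sat(alarm ∧ halt) = {q0, q1, q3}
Sat(¬alarm) = {q4, q6, q7}
A[(alarm ∧ halt) U ¬alarm]: least fixpoint, start Z0 = Sat(¬alarm) = {q4, q6, q7}, add states in Sat(alarm ∧ halt) with every successor in Z. Z1 = {q0, q4, q6, q7}; fixed.
Sat(A[(alarm ∧ halt) U ¬alarm]) = {q0, q4, q6, q7}
E[(alarm ∧ lock) U A[(alarm ∧ halt) U ¬alarm]]: least fixpoint, start Z0 = Sat(A[(alarm ∧ halt) U ¬alarm]) = {q0, q4, q6, q7}, add states in Sat(alarm ∧ lock) with some successor in Z. Already a fixed point.
Sat(E[(alarm ∧ lock) U A[(alarm ∧ halt) U ¬alarm]]) = {q0, q4, q6, q7}
q8 ∉ Sat(E[(alarm ∧ lock) U A[(alarm ∧ halt) U ¬alarm]]) = {q0, q4, q6, q7}, so the formula does not hold at q8.

No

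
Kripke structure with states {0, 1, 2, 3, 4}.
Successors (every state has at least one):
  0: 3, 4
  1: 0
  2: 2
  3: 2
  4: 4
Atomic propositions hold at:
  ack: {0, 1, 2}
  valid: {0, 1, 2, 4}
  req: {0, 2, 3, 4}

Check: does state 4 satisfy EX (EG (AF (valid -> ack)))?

No

Sat(valid -> ack) = {0, 1, 2, 3}
AF (valid -> ack): least fixpoint, start Z0 = {0, 1, 2, 3}, add states with every successor in Z. Already a fixed point.
Sat(AF (valid -> ack)) = {0, 1, 2, 3}
EG (AF (valid -> ack)): greatest fixpoint, start Z0 = {0, 1, 2, 3}, keep only states in Sat with some successor in Z. Already a fixed point.
Sat(EG (AF (valid -> ack))) = {0, 1, 2, 3}
Sat(EX (EG (AF (valid -> ack)))) = {s : some successor in {0, 1, 2, 3}} = {0, 1, 2, 3}
4 ∉ Sat(EX (EG (AF (valid -> ack)))) = {0, 1, 2, 3}, so the formula does not hold at 4.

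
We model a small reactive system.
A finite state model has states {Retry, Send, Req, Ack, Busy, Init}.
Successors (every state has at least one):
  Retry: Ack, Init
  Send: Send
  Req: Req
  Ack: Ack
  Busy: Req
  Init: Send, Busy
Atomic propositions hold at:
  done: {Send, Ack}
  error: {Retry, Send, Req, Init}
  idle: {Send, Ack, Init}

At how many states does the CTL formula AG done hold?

AG done: greatest fixpoint, start Z0 = {Send, Ack}, keep only states in Sat with every successor in Z. Already a fixed point.
Sat(AG done) = {Send, Ack}
|Sat(AG done)| = |{Send, Ack}| = 2.

2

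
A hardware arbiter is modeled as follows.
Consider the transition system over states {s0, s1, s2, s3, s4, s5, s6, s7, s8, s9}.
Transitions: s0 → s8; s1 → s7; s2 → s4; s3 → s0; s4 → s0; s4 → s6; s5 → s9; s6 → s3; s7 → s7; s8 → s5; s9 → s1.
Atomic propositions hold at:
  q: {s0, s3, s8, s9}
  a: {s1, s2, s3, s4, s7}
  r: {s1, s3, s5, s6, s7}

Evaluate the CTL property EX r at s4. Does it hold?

Sat(EX r) = {s : some successor in {s1, s3, s5, s6, s7}} = {s1, s4, s6, s7, s8, s9}
s4 ∈ Sat(EX r) = {s1, s4, s6, s7, s8, s9}, so the formula holds at s4.

Yes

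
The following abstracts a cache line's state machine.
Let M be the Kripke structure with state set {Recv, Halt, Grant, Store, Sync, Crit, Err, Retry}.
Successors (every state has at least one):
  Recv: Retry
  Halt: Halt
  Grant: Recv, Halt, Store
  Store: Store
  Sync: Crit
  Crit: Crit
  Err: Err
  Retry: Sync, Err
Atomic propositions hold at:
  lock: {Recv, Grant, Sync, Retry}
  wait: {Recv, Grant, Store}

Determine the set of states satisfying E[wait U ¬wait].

Sat(¬wait) = {Halt, Sync, Crit, Err, Retry}
E[wait U ¬wait]: least fixpoint, start Z0 = Sat(¬wait) = {Halt, Sync, Crit, Err, Retry}, add states in Sat(wait) with some successor in Z. Z1 = {Recv, Halt, Grant, Sync, Crit, Err, Retry}; fixed.
Sat(E[wait U ¬wait]) = {Recv, Halt, Grant, Sync, Crit, Err, Retry}

{Recv, Halt, Grant, Sync, Crit, Err, Retry}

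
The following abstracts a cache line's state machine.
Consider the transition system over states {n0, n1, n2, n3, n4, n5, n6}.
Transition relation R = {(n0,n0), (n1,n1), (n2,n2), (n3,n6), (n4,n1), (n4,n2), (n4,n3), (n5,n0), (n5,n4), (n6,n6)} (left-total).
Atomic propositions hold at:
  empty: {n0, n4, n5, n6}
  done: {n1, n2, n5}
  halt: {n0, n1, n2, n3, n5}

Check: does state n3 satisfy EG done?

No

EG done: greatest fixpoint, start Z0 = {n1, n2, n5}, keep only states in Sat with some successor in Z. Z1 = {n1, n2}; fixed.
Sat(EG done) = {n1, n2}
n3 ∉ Sat(EG done) = {n1, n2}, so the formula does not hold at n3.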